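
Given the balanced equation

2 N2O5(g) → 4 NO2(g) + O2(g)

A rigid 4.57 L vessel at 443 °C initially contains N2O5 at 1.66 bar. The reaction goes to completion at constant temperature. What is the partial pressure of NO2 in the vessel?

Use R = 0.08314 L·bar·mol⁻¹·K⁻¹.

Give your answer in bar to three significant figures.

3.32 bar

n(N2O5)₀ = PV/RT = (1.66 × 4.57) / (0.08314 × 716.15) = 0.1274 mol
n(NO2) = (4/2) × 0.1274 = 0.2548 mol
P(NO2) = nRT/V = 0.2548 × 0.08314 × 716.15 / 4.57 = 3.320 bar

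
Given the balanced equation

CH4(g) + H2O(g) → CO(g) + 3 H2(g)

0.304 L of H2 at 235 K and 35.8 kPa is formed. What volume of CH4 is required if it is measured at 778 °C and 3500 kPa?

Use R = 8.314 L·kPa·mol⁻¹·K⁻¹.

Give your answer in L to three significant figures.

0.00464 L

n(H2) = PV/RT = (35.8 × 0.304) / (8.314 × 235) = 0.005570 mol
n(CH4) = (1/3) × 0.005570 = 0.001857 mol
V = nRT/P = 0.001857 × 8.314 × 1051.15 / 3500 = 0.004637 L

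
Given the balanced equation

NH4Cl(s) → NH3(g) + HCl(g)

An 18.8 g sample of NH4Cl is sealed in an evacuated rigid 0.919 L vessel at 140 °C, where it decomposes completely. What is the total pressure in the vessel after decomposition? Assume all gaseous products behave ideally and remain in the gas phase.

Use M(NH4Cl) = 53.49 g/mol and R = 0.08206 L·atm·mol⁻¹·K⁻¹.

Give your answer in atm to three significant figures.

n(NH4Cl) = 18.8 / 53.49 = 0.3515 mol
n(gas produced) = (2/1) × 0.3515 = 0.7030 mol
P = nRT/V = 0.7030 × 0.08206 × 413.15 / 0.919 = 25.93 atm

25.9 atm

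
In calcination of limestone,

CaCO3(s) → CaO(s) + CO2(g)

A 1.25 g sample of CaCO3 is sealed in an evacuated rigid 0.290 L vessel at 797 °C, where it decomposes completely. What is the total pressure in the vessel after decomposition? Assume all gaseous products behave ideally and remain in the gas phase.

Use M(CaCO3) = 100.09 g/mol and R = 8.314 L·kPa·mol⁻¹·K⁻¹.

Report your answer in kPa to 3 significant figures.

383 kPa

n(CaCO3) = 1.25 / 100.09 = 0.01249 mol
n(gas produced) = (1/1) × 0.01249 = 0.01249 mol
P = nRT/V = 0.01249 × 8.314 × 1070.15 / 0.290 = 383.2 kPa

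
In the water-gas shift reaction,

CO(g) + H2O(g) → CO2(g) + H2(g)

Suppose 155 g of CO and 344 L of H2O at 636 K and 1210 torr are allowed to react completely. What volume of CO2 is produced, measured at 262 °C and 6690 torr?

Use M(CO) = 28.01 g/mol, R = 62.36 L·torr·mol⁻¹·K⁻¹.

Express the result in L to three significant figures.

27.6 L

n(CO) = 155 / 28.01 = 5.534 mol
n(H2O) = PV/RT = (1210 × 344) / (62.36 × 636) = 10.49 mol
For 5.534 mol CO, stoichiometry requires (1/1) × 5.534 = 5.534 mol H2O; 10.49 mol is available, so CO is limiting.
n(CO2) = (1/1) × 5.534 = 5.534 mol
V(CO2) = nRT/P = 5.534 × 62.36 × 535.15 / 6690 = 27.61 L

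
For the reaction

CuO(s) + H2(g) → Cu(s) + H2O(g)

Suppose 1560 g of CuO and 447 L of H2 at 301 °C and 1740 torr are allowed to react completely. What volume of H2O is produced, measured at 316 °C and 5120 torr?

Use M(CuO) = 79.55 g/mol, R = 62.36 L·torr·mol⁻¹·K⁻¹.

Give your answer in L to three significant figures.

141 L

n(CuO) = 1560 / 79.55 = 19.61 mol
n(H2) = PV/RT = (1740 × 447) / (62.36 × 574.15) = 21.72 mol
For 19.61 mol CuO, stoichiometry requires (1/1) × 19.61 = 19.61 mol H2; 21.72 mol is available, so CuO is limiting.
n(H2O) = (1/1) × 19.61 = 19.61 mol
V(H2O) = nRT/P = 19.61 × 62.36 × 589.15 / 5120 = 140.7 L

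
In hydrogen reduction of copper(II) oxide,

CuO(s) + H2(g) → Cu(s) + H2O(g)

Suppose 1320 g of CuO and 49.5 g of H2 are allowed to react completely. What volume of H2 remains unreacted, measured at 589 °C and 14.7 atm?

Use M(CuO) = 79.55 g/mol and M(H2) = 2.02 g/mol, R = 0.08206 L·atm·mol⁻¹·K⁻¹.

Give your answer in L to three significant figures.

n(CuO) = 1320 / 79.55 = 16.59 mol
n(H2) = 49.5 / 2.02 = 24.50 mol
For 16.59 mol CuO, stoichiometry requires (1/1) × 16.59 = 16.59 mol H2; 24.50 mol is available, so CuO is limiting.
n(H2) consumed = (1/1) × 16.59 = 16.59 mol; remaining = 24.50 − 16.59 = 7.910 mol
V(H2) = nRT/P = 7.910 × 0.08206 × 862.15 / 14.7 = 38.07 L

38.1 L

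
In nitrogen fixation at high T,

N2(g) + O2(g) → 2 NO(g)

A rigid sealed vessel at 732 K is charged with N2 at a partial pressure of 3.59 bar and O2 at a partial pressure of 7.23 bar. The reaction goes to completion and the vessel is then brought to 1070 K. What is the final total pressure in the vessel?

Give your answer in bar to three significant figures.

With V and T fixed, P_i ∝ n_i, so the mole ratios apply directly to partial pressures at 732 K.
P(O2) required for 3.59 bar of N2 = (1/1) × 3.59 = 3.590 bar; available 7.23 bar, so N2 is limiting.
P(O2) remaining = 7.23 − (1/1) × 3.59 = 3.640 bar
P(gaseous products) = (2)/1 × 3.59 = 7.180 bar
P_total at 732 K = 3.640 + 7.180 = 10.82 bar
Scaling to 1070 K: P = 10.82 × 1070/732 = 15.82 bar

15.8 bar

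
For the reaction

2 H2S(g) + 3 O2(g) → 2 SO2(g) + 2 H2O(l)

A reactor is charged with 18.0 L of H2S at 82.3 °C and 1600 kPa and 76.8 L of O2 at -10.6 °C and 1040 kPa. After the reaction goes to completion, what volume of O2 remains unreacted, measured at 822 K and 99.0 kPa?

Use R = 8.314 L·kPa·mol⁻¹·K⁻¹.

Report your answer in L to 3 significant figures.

1520 L

n(H2S) = PV/RT = (1600 × 18.0) / (8.314 × 355.45) = 9.745 mol
n(O2) = PV/RT = (1040 × 76.8) / (8.314 × 262.55) = 36.59 mol
For 9.745 mol H2S, stoichiometry requires (3/2) × 9.745 = 14.62 mol O2; 36.59 mol is available, so H2S is limiting.
n(O2) consumed = (3/2) × 9.745 = 14.62 mol; remaining = 36.59 − 14.62 = 21.97 mol
V(O2) = nRT/P = 21.97 × 8.314 × 822 / 99.0 = 1517 L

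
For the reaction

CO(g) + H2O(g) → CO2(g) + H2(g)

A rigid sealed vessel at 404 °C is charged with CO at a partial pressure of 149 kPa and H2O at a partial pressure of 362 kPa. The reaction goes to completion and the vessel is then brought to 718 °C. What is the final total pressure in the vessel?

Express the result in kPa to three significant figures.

748 kPa

With V and T fixed, P_i ∝ n_i, so the mole ratios apply directly to partial pressures at 404 °C.
P(H2O) required for 149 kPa of CO = (1/1) × 149 = 149.0 kPa; available 362 kPa, so CO is limiting.
P(H2O) remaining = 362 − (1/1) × 149 = 213.0 kPa
P(gaseous products) = (1+1)/1 × 149 = 298.0 kPa
P_total at 404 °C = 213.0 + 298.0 = 511.0 kPa
Scaling to 718 °C: P = 511.0 × 991.15/677.15 = 748.0 kPa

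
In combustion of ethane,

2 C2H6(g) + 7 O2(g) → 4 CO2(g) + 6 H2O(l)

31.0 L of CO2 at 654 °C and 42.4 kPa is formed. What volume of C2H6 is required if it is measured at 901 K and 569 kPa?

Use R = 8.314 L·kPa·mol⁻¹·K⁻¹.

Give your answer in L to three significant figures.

n(CO2) = PV/RT = (42.4 × 31.0) / (8.314 × 927.15) = 0.1705 mol
n(C2H6) = (2/4) × 0.1705 = 0.08525 mol
V = nRT/P = 0.08525 × 8.314 × 901 / 569 = 1.122 L

1.12 L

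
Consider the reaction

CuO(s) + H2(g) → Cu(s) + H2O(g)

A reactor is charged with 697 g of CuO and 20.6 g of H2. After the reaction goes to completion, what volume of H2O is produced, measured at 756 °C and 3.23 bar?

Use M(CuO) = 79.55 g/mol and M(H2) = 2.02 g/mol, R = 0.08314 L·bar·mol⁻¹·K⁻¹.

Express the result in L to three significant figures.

n(CuO) = 697 / 79.55 = 8.762 mol
n(H2) = 20.6 / 2.02 = 10.20 mol
For 8.762 mol CuO, stoichiometry requires (1/1) × 8.762 = 8.762 mol H2; 10.20 mol is available, so CuO is limiting.
n(H2O) = (1/1) × 8.762 = 8.762 mol
V(H2O) = nRT/P = 8.762 × 0.08314 × 1029.15 / 3.23 = 232.1 L

232 L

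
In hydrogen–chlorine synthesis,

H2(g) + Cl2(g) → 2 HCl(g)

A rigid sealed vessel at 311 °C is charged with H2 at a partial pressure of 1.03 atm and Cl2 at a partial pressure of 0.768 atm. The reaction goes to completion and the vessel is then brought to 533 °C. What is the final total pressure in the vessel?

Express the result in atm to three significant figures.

2.48 atm

At constant V, partial pressures at 311 °C are proportional to moles, so apply stoichiometry directly to pressures.
P(Cl2) required for 1.03 atm of H2 = (1/1) × 1.03 = 1.030 atm; available 0.768 atm, so Cl2 is limiting.
P(H2) remaining = 1.03 − (1/1) × 0.768 = 0.2620 atm
P(gaseous products) = (2)/1 × 0.768 = 1.536 atm
P_total at 311 °C = 0.2620 + 1.536 = 1.798 atm
Scaling to 533 °C: P = 1.798 × 806.15/584.15 = 2.481 atm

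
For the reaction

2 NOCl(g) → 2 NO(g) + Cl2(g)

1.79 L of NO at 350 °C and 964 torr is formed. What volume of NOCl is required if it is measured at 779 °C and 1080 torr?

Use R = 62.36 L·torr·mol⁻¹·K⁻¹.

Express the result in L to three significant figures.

n(NO) = PV/RT = (964 × 1.79) / (62.36 × 623.15) = 0.04440 mol
n(NOCl) = (2/2) × 0.04440 = 0.04440 mol
V = nRT/P = 0.04440 × 62.36 × 1052.15 / 1080 = 2.697 L

2.70 L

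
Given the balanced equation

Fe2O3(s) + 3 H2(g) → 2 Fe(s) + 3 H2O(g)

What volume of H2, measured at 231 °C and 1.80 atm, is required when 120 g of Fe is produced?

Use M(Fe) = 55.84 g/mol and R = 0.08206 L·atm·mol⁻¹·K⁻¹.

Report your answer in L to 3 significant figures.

n(Fe) = 120.0 / 55.84 = 2.149 mol
n(H2) = (3/2) × 2.149 = 3.224 mol
V = nRT/P = 3.224 × 0.08206 × 504.15 / 1.80 = 74.10 L

74.1 L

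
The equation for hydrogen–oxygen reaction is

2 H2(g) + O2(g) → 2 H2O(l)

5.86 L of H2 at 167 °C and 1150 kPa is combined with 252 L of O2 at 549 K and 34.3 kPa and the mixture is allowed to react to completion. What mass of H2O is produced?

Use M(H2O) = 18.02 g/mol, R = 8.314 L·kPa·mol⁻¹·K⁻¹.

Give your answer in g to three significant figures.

n(H2) = PV/RT = (1150 × 5.86) / (8.314 × 440.15) = 1.842 mol
n(O2) = PV/RT = (34.3 × 252) / (8.314 × 549) = 1.894 mol
For 1.842 mol H2, stoichiometry requires (1/2) × 1.842 = 0.9210 mol O2; 1.894 mol is available, so H2 is limiting.
n(H2O) = (2/2) × 1.842 = 1.842 mol
m(H2O) = 1.842 × 18.02 = 33.19 g

33.2 g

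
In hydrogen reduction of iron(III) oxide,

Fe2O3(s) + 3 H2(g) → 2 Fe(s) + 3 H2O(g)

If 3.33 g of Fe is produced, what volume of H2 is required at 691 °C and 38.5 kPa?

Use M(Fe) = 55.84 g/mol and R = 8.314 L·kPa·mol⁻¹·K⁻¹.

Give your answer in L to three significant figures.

18.6 L

n(Fe) = 3.330 / 55.84 = 0.05963 mol
n(H2) = (3/2) × 0.05963 = 0.08944 mol
V = nRT/P = 0.08944 × 8.314 × 964.15 / 38.5 = 18.62 L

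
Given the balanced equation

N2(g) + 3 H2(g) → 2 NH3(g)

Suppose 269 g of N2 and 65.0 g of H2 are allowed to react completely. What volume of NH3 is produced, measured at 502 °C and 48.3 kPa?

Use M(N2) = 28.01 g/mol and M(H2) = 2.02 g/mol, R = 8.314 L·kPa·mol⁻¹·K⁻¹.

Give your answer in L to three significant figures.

2560 L

n(N2) = 269 / 28.01 = 9.604 mol
n(H2) = 65.0 / 2.02 = 32.18 mol
For 9.604 mol N2, stoichiometry requires (3/1) × 9.604 = 28.81 mol H2; 32.18 mol is available, so N2 is limiting.
n(NH3) = (2/1) × 9.604 = 19.21 mol
V(NH3) = nRT/P = 19.21 × 8.314 × 775.15 / 48.3 = 2563 L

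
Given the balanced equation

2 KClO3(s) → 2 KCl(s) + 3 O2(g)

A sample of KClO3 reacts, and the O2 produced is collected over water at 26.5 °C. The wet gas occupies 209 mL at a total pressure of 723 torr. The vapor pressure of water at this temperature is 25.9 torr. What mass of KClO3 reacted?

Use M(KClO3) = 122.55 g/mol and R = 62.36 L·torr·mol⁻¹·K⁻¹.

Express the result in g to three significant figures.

P(O2) = 723 − 25.9 = 697.1 torr
n(O2) = PV/RT = (697.1 × 0.2090) / (62.36 × 299.65) = 0.007797 mol
n(KClO3) = (2/3) × 0.007797 = 0.005198 mol
m(KClO3) = 0.005198 × 122.55 = 0.6370 g

0.637 g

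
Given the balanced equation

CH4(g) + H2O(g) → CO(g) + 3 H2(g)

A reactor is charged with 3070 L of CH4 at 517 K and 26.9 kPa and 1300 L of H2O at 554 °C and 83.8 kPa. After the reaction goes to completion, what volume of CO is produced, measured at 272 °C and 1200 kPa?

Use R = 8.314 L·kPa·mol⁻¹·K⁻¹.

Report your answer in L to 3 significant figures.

59.8 L

n(CH4) = PV/RT = (26.9 × 3070) / (8.314 × 517) = 19.21 mol
n(H2O) = PV/RT = (83.8 × 1300) / (8.314 × 827.15) = 15.84 mol
For 19.21 mol CH4, stoichiometry requires (1/1) × 19.21 = 19.21 mol H2O; 15.84 mol is available, so H2O is limiting.
n(CO) = (1/1) × 15.84 = 15.84 mol
V(CO) = nRT/P = 15.84 × 8.314 × 545.15 / 1200 = 59.83 L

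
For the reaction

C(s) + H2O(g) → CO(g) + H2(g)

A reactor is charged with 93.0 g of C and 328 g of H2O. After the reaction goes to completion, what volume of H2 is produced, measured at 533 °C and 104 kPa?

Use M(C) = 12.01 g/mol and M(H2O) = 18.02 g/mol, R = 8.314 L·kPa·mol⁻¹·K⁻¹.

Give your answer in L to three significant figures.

n(C) = 93.0 / 12.01 = 7.744 mol
n(H2O) = 328 / 18.02 = 18.20 mol
For 7.744 mol C, stoichiometry requires (1/1) × 7.744 = 7.744 mol H2O; 18.20 mol is available, so C is limiting.
n(H2) = (1/1) × 7.744 = 7.744 mol
V(H2) = nRT/P = 7.744 × 8.314 × 806.15 / 104 = 499.1 L

499 L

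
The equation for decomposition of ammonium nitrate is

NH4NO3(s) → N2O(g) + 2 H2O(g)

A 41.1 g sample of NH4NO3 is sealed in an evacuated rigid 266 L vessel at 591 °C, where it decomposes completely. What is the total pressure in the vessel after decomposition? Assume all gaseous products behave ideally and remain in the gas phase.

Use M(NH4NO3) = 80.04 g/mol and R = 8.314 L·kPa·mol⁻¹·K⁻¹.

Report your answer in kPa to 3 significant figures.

41.6 kPa

n(NH4NO3) = 41.1 / 80.04 = 0.5135 mol
n(gas produced) = (3/1) × 0.5135 = 1.540 mol
P = nRT/V = 1.540 × 8.314 × 864.15 / 266 = 41.59 kPa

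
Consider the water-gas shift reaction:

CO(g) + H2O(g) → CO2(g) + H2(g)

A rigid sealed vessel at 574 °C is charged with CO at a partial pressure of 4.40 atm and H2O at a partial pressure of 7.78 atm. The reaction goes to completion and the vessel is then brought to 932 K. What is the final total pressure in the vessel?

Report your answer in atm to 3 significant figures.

Because the vessel is rigid and T is held at 574 °C, work the stoichiometry in partial pressures (P_i = n_iRT/V).
P(H2O) required for 4.40 atm of CO = (1/1) × 4.40 = 4.400 atm; available 7.78 atm, so CO is limiting.
P(H2O) remaining = 7.78 − (1/1) × 4.40 = 3.380 atm
P(gaseous products) = (1+1)/1 × 4.40 = 8.800 atm
P_total at 574 °C = 3.380 + 8.800 = 12.18 atm
Scaling to 932 K: P = 12.18 × 932/847.15 = 13.40 atm

13.4 atm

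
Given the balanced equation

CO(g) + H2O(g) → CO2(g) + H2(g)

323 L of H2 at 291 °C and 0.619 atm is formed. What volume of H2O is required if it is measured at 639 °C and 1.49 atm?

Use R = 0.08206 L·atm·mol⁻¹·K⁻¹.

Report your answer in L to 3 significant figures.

217 L

n(H2) = PV/RT = (0.619 × 323) / (0.08206 × 564.15) = 4.319 mol
n(H2O) = (1/1) × 4.319 = 4.319 mol
V = nRT/P = 4.319 × 0.08206 × 912.15 / 1.49 = 217.0 L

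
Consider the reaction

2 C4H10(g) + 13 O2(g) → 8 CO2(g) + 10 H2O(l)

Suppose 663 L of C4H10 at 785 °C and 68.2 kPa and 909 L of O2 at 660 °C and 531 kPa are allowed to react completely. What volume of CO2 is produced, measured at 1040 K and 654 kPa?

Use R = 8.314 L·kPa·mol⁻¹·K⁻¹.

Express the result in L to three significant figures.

n(C4H10) = PV/RT = (68.2 × 663) / (8.314 × 1058.15) = 5.140 mol
n(O2) = PV/RT = (531 × 909) / (8.314 × 933.15) = 62.22 mol
For 5.140 mol C4H10, stoichiometry requires (13/2) × 5.140 = 33.41 mol O2; 62.22 mol is available, so C4H10 is limiting.
n(CO2) = (8/2) × 5.140 = 20.56 mol
V(CO2) = nRT/P = 20.56 × 8.314 × 1040 / 654 = 271.8 L

272 L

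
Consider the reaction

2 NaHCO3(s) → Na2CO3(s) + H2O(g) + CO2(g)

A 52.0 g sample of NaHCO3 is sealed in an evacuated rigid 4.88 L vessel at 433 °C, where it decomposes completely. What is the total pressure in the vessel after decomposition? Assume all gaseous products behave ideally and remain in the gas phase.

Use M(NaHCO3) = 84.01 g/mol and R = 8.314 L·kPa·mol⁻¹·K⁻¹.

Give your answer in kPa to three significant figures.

745 kPa

n(NaHCO3) = 52.0 / 84.01 = 0.6190 mol
n(gas produced) = (2/2) × 0.6190 = 0.6190 mol
P = nRT/V = 0.6190 × 8.314 × 706.15 / 4.88 = 744.7 kPa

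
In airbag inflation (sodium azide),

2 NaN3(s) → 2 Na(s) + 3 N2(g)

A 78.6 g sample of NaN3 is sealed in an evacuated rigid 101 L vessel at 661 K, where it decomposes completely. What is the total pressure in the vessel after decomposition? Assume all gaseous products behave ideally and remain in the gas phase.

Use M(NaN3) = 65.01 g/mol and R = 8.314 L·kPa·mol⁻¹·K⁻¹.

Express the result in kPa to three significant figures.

98.7 kPa

n(NaN3) = 78.6 / 65.01 = 1.209 mol
n(gas produced) = (3/2) × 1.209 = 1.814 mol
P = nRT/V = 1.814 × 8.314 × 661 / 101 = 98.70 kPa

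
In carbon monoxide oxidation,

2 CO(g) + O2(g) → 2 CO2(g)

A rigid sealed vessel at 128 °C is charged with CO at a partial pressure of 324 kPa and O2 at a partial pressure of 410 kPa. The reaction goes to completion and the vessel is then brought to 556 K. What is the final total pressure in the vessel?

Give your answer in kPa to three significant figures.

793 kPa

Because the vessel is rigid and T is held at 128 °C, work the stoichiometry in partial pressures (P_i = n_iRT/V).
P(O2) required for 324 kPa of CO = (1/2) × 324 = 162.0 kPa; available 410 kPa, so CO is limiting.
P(O2) remaining = 410 − (1/2) × 324 = 248.0 kPa
P(gaseous products) = (2)/2 × 324 = 324.0 kPa
P_total at 128 °C = 248.0 + 324.0 = 572.0 kPa
Scaling to 556 K: P = 572.0 × 556/401.15 = 792.8 kPa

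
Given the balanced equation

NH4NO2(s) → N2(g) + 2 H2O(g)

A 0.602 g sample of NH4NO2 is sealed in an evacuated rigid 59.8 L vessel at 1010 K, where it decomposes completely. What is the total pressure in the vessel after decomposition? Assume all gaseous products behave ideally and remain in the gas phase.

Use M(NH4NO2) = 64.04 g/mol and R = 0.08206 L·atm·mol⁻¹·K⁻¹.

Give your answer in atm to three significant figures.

n(NH4NO2) = 0.602 / 64.04 = 0.009400 mol
n(gas produced) = (3/1) × 0.009400 = 0.02820 mol
P = nRT/V = 0.02820 × 0.08206 × 1010 / 59.8 = 0.03908 atm

0.0391 atm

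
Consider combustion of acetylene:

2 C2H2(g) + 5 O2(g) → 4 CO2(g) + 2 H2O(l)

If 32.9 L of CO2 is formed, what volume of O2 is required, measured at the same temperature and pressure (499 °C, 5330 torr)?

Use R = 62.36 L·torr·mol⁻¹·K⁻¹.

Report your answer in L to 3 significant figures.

41.1 L

At constant T and P, gas volumes are in the mole ratio: V(O2) = (5/4) × 32.9 = 41.12 L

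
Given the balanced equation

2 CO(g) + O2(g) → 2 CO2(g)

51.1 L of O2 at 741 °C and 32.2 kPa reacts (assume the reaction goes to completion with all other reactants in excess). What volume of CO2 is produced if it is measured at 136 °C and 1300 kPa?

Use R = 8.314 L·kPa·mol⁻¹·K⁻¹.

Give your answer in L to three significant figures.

n(O2) = PV/RT = (32.2 × 51.1) / (8.314 × 1014.15) = 0.1951 mol
n(CO2) = (2/1) × 0.1951 = 0.3902 mol
V = nRT/P = 0.3902 × 8.314 × 409.15 / 1300 = 1.021 L

1.02 L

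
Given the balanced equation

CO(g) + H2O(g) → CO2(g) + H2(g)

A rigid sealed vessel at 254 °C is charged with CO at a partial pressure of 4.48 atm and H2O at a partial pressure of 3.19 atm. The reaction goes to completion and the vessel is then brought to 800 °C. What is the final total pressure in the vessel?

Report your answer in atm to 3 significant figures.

Because the vessel is rigid and T is held at 254 °C, work the stoichiometry in partial pressures (P_i = n_iRT/V).
P(H2O) required for 4.48 atm of CO = (1/1) × 4.48 = 4.480 atm; available 3.19 atm, so H2O is limiting.
P(CO) remaining = 4.48 − (1/1) × 3.19 = 1.290 atm
P(gaseous products) = (1+1)/1 × 3.19 = 6.380 atm
P_total at 254 °C = 1.290 + 6.380 = 7.670 atm
Scaling to 800 °C: P = 7.670 × 1073.15/527.15 = 15.61 atm

15.6 atm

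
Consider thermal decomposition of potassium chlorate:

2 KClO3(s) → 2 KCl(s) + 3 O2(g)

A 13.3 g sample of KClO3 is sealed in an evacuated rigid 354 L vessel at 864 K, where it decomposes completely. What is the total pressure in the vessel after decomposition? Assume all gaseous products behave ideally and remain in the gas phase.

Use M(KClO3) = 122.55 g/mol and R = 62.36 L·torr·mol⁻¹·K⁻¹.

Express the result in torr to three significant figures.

n(KClO3) = 13.3 / 122.55 = 0.1085 mol
n(gas produced) = (3/2) × 0.1085 = 0.1628 mol
P = nRT/V = 0.1628 × 62.36 × 864 / 354 = 24.78 torr

24.8 torr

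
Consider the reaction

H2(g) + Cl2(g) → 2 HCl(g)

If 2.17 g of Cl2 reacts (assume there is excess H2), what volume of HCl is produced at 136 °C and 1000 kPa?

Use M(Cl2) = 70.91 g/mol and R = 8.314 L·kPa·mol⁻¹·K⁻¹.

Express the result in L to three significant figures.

n(Cl2) = 2.170 / 70.91 = 0.03060 mol
n(HCl) = (2/1) × 0.03060 = 0.06120 mol
V = nRT/P = 0.06120 × 8.314 × 409.15 / 1000 = 0.2082 L

0.208 L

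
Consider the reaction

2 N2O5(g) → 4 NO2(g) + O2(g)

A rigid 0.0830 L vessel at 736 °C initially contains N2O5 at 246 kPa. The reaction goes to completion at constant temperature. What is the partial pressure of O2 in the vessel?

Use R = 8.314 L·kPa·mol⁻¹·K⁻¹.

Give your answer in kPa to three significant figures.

n(N2O5)₀ = PV/RT = (246 × 0.0830) / (8.314 × 1009.15) = 0.002434 mol
n(O2) = (1/2) × 0.002434 = 0.001217 mol
P(O2) = nRT/V = 0.001217 × 8.314 × 1009.15 / 0.0830 = 123.0 kPa

123 kPa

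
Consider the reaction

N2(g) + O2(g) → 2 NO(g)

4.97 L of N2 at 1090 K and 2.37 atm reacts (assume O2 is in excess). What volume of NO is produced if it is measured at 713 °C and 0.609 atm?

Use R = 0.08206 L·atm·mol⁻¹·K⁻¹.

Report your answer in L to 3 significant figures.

35.0 L

n(N2) = PV/RT = (2.37 × 4.97) / (0.08206 × 1090) = 0.1317 mol
n(NO) = (2/1) × 0.1317 = 0.2634 mol
V = nRT/P = 0.2634 × 0.08206 × 986.15 / 0.609 = 35.00 L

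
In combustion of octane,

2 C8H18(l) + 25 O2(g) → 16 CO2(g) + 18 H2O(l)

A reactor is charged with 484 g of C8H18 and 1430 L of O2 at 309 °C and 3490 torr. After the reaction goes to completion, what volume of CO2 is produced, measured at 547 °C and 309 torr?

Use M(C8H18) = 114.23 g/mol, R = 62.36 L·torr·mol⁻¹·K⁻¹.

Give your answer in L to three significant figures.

n(C8H18) = 484 / 114.23 = 4.237 mol
n(O2) = PV/RT = (3490 × 1430) / (62.36 × 582.15) = 137.5 mol
For 4.237 mol C8H18, stoichiometry requires (25/2) × 4.237 = 52.96 mol O2; 137.5 mol is available, so C8H18 is limiting.
n(CO2) = (16/2) × 4.237 = 33.90 mol
V(CO2) = nRT/P = 33.90 × 62.36 × 820.15 / 309 = 5611 L

5610 L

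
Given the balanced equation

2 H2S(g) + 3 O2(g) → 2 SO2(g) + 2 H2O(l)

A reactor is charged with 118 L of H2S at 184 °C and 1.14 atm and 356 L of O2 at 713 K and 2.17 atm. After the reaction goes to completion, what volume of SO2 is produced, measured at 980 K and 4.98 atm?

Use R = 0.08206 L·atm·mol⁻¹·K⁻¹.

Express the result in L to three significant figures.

n(H2S) = PV/RT = (1.14 × 118) / (0.08206 × 457.15) = 3.586 mol
n(O2) = PV/RT = (2.17 × 356) / (0.08206 × 713) = 13.20 mol
For 3.586 mol H2S, stoichiometry requires (3/2) × 3.586 = 5.379 mol O2; 13.20 mol is available, so H2S is limiting.
n(SO2) = (2/2) × 3.586 = 3.586 mol
V(SO2) = nRT/P = 3.586 × 0.08206 × 980 / 4.98 = 57.91 L

57.9 L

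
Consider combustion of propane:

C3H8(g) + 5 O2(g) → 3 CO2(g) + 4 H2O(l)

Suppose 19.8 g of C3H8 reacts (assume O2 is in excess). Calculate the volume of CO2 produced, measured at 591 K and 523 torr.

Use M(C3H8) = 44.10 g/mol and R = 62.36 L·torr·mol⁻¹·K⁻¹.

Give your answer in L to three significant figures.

94.9 L

n(C3H8) = 19.80 / 44.10 = 0.4490 mol
n(CO2) = (3/1) × 0.4490 = 1.347 mol
V = nRT/P = 1.347 × 62.36 × 591 / 523 = 94.92 L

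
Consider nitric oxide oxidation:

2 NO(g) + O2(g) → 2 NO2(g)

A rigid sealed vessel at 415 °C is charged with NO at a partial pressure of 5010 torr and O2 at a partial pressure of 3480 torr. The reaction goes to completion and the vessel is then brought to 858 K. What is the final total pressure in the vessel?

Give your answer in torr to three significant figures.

At constant V, partial pressures at 415 °C are proportional to moles, so apply stoichiometry directly to pressures.
P(O2) required for 5010 torr of NO = (1/2) × 5010 = 2505 torr; available 3480 torr, so NO is limiting.
P(O2) remaining = 3480 − (1/2) × 5010 = 975.0 torr
P(gaseous products) = (2)/2 × 5010 = 5010 torr
P_total at 415 °C = 975.0 + 5010 = 5985 torr
Scaling to 858 K: P = 5985 × 858/688.15 = 7462 torr

7460 torr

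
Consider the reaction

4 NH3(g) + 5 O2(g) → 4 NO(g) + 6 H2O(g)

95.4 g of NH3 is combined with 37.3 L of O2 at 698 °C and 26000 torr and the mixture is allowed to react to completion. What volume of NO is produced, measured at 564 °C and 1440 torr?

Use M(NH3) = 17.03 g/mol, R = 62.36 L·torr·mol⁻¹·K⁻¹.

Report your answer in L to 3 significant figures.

n(NH3) = 95.4 / 17.03 = 5.602 mol
n(O2) = PV/RT = (26000 × 37.3) / (62.36 × 971.15) = 16.01 mol
For 5.602 mol NH3, stoichiometry requires (5/4) × 5.602 = 7.003 mol O2; 16.01 mol is available, so NH3 is limiting.
n(NO) = (4/4) × 5.602 = 5.602 mol
V(NO) = nRT/P = 5.602 × 62.36 × 837.15 / 1440 = 203.1 L

203 L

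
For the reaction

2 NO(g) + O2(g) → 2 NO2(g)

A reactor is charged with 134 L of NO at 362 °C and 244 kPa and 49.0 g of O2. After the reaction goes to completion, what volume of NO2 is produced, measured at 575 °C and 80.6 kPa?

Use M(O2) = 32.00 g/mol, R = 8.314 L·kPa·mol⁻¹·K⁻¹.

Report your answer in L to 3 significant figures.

n(NO) = PV/RT = (244 × 134) / (8.314 × 635.15) = 6.192 mol
n(O2) = 49.0 / 32.00 = 1.531 mol
For 6.192 mol NO, stoichiometry requires (1/2) × 6.192 = 3.096 mol O2; 1.531 mol is available, so O2 is limiting.
n(NO2) = (2/1) × 1.531 = 3.062 mol
V(NO2) = nRT/P = 3.062 × 8.314 × 848.15 / 80.6 = 267.9 L

268 L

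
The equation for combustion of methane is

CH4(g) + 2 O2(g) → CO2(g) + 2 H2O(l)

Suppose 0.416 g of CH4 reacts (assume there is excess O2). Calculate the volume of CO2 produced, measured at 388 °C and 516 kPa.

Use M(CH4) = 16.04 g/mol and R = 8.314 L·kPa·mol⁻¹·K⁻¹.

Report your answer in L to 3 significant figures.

0.276 L

n(CH4) = 0.4160 / 16.04 = 0.02594 mol
n(CO2) = (1/1) × 0.02594 = 0.02594 mol
V = nRT/P = 0.02594 × 8.314 × 661.15 / 516 = 0.2763 L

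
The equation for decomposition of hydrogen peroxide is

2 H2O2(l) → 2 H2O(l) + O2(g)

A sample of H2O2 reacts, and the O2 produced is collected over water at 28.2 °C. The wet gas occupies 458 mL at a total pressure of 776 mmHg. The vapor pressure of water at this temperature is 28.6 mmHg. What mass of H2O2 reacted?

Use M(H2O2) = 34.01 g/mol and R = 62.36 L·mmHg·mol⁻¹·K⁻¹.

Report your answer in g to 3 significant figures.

1.24 g

P(O2) = 776 − 28.6 = 747.4 mmHg
n(O2) = PV/RT = (747.4 × 0.4580) / (62.36 × 301.35) = 0.01822 mol
n(H2O2) = (2/1) × 0.01822 = 0.03644 mol
m(H2O2) = 0.03644 × 34.01 = 1.239 g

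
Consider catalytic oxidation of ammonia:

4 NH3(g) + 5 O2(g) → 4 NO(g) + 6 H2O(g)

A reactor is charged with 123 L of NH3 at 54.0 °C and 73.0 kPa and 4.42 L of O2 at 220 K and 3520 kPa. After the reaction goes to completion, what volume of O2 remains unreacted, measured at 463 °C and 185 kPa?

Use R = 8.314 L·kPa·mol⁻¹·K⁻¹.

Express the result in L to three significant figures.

145 L

n(NH3) = PV/RT = (73.0 × 123) / (8.314 × 327.15) = 3.301 mol
n(O2) = PV/RT = (3520 × 4.42) / (8.314 × 220) = 8.506 mol
For 3.301 mol NH3, stoichiometry requires (5/4) × 3.301 = 4.126 mol O2; 8.506 mol is available, so NH3 is limiting.
n(O2) consumed = (5/4) × 3.301 = 4.126 mol; remaining = 8.506 − 4.126 = 4.380 mol
V(O2) = nRT/P = 4.380 × 8.314 × 736.15 / 185 = 144.9 L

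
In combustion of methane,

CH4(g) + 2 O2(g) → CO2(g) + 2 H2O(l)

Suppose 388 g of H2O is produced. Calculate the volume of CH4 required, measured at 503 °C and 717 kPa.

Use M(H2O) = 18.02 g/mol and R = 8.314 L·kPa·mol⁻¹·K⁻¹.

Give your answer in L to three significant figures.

96.9 L

n(H2O) = 388.0 / 18.02 = 21.53 mol
n(CH4) = (1/2) × 21.53 = 10.77 mol
V = nRT/P = 10.77 × 8.314 × 776.15 / 717 = 96.93 L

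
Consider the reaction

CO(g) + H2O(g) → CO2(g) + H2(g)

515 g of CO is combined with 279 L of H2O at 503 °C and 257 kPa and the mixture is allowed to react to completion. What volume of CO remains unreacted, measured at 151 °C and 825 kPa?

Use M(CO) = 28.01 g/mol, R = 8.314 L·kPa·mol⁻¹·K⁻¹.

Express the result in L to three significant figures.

n(CO) = 515 / 28.01 = 18.39 mol
n(H2O) = PV/RT = (257 × 279) / (8.314 × 776.15) = 11.11 mol
For 18.39 mol CO, stoichiometry requires (1/1) × 18.39 = 18.39 mol H2O; 11.11 mol is available, so H2O is limiting.
n(CO) consumed = (1/1) × 11.11 = 11.11 mol; remaining = 18.39 − 11.11 = 7.280 mol
V(CO) = nRT/P = 7.280 × 8.314 × 424.15 / 825 = 31.12 L

31.1 L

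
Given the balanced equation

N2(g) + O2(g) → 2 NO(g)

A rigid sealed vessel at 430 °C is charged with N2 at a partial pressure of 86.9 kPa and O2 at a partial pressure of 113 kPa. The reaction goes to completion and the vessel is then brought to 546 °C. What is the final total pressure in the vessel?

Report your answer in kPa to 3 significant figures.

Because the vessel is rigid and T is held at 430 °C, work the stoichiometry in partial pressures (P_i = n_iRT/V).
P(O2) required for 86.9 kPa of N2 = (1/1) × 86.9 = 86.90 kPa; available 113 kPa, so N2 is limiting.
P(O2) remaining = 113 − (1/1) × 86.9 = 26.10 kPa
P(gaseous products) = (2)/1 × 86.9 = 173.8 kPa
P_total at 430 °C = 26.10 + 173.8 = 199.9 kPa
Scaling to 546 °C: P = 199.9 × 819.15/703.15 = 232.9 kPa

233 kPa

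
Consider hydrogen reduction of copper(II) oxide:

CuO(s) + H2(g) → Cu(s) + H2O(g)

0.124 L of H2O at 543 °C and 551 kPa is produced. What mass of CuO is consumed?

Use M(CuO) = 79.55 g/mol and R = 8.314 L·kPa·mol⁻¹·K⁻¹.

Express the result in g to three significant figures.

0.801 g

n(H2O) = PV/RT = (551 × 0.124) / (8.314 × 816.15) = 0.01007 mol
n(CuO) = (1/1) × 0.01007 = 0.01007 mol
m(CuO) = 0.01007 × 79.55 = 0.8011 g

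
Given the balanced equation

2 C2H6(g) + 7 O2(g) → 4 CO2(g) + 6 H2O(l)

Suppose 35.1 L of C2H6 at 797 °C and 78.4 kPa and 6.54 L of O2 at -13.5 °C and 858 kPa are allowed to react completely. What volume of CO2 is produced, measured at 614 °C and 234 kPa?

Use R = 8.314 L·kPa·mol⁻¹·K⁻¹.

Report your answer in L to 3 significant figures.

n(C2H6) = PV/RT = (78.4 × 35.1) / (8.314 × 1070.15) = 0.3093 mol
n(O2) = PV/RT = (858 × 6.54) / (8.314 × 259.65) = 2.599 mol
For 0.3093 mol C2H6, stoichiometry requires (7/2) × 0.3093 = 1.083 mol O2; 2.599 mol is available, so C2H6 is limiting.
n(CO2) = (4/2) × 0.3093 = 0.6186 mol
V(CO2) = nRT/P = 0.6186 × 8.314 × 887.15 / 234 = 19.50 L

19.5 L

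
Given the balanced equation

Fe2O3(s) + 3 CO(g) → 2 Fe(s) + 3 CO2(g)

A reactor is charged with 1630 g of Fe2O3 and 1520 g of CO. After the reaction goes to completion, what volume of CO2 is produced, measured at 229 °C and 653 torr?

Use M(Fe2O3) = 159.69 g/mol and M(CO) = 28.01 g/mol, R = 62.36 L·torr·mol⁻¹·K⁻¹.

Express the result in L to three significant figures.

n(Fe2O3) = 1630 / 159.69 = 10.21 mol
n(CO) = 1520 / 28.01 = 54.27 mol
For 10.21 mol Fe2O3, stoichiometry requires (3/1) × 10.21 = 30.63 mol CO; 54.27 mol is available, so Fe2O3 is limiting.
n(CO2) = (3/1) × 10.21 = 30.63 mol
V(CO2) = nRT/P = 30.63 × 62.36 × 502.15 / 653 = 1469 L

1470 L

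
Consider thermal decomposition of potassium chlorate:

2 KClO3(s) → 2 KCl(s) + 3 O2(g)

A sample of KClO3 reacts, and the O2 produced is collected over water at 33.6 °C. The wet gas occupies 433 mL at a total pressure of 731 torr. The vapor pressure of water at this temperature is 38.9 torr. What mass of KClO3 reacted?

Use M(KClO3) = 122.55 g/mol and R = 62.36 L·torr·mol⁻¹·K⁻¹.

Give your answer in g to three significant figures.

P(O2) = 731 − 38.9 = 692.1 torr
n(O2) = PV/RT = (692.1 × 0.4330) / (62.36 × 306.75) = 0.01567 mol
n(KClO3) = (2/3) × 0.01567 = 0.01045 mol
m(KClO3) = 0.01045 × 122.55 = 1.281 g

1.28 g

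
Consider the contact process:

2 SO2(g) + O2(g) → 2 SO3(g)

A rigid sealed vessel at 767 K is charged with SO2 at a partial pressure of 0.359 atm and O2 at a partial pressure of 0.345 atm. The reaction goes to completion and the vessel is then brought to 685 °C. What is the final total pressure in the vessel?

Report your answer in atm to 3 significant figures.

With V and T fixed, P_i ∝ n_i, so the mole ratios apply directly to partial pressures at 767 K.
P(O2) required for 0.359 atm of SO2 = (1/2) × 0.359 = 0.1795 atm; available 0.345 atm, so SO2 is limiting.
P(O2) remaining = 0.345 − (1/2) × 0.359 = 0.1655 atm
P(gaseous products) = (2)/2 × 0.359 = 0.3590 atm
P_total at 767 K = 0.1655 + 0.3590 = 0.5245 atm
Scaling to 685 °C: P = 0.5245 × 958.15/767 = 0.6552 atm

0.655 atm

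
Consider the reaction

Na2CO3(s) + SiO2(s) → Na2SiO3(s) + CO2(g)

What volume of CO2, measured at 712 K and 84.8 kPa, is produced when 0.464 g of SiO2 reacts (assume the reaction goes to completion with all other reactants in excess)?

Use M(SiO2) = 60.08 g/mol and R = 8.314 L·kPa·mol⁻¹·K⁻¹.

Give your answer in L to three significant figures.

n(SiO2) = 0.4640 / 60.08 = 0.007723 mol
n(CO2) = (1/1) × 0.007723 = 0.007723 mol
V = nRT/P = 0.007723 × 8.314 × 712 / 84.8 = 0.5391 L

0.539 L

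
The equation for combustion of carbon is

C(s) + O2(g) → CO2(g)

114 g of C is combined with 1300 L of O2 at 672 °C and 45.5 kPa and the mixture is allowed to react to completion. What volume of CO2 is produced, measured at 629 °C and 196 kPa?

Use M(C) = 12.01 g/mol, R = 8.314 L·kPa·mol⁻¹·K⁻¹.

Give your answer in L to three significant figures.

288 L

n(C) = 114 / 12.01 = 9.492 mol
n(O2) = PV/RT = (45.5 × 1300) / (8.314 × 945.15) = 7.527 mol
For 9.492 mol C, stoichiometry requires (1/1) × 9.492 = 9.492 mol O2; 7.527 mol is available, so O2 is limiting.
n(CO2) = (1/1) × 7.527 = 7.527 mol
V(CO2) = nRT/P = 7.527 × 8.314 × 902.15 / 196 = 288.0 L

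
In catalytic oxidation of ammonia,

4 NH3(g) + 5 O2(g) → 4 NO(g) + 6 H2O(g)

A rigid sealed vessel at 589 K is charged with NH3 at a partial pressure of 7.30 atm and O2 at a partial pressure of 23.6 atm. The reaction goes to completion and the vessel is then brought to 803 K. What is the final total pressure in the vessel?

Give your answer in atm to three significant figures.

With V and T fixed, P_i ∝ n_i, so the mole ratios apply directly to partial pressures at 589 K.
P(O2) required for 7.30 atm of NH3 = (5/4) × 7.30 = 9.125 atm; available 23.6 atm, so NH3 is limiting.
P(O2) remaining = 23.6 − (5/4) × 7.30 = 14.48 atm
P(gaseous products) = (4+6)/4 × 7.30 = 18.25 atm
P_total at 589 K = 14.48 + 18.25 = 32.73 atm
Scaling to 803 K: P = 32.73 × 803/589 = 44.62 atm

44.6 atm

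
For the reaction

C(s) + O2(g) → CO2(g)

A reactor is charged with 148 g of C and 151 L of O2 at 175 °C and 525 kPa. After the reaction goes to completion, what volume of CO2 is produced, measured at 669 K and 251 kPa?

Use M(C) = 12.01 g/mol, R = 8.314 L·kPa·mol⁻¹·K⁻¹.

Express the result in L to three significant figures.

273 L

n(C) = 148 / 12.01 = 12.32 mol
n(O2) = PV/RT = (525 × 151) / (8.314 × 448.15) = 21.28 mol
For 12.32 mol C, stoichiometry requires (1/1) × 12.32 = 12.32 mol O2; 21.28 mol is available, so C is limiting.
n(CO2) = (1/1) × 12.32 = 12.32 mol
V(CO2) = nRT/P = 12.32 × 8.314 × 669 / 251 = 273.0 L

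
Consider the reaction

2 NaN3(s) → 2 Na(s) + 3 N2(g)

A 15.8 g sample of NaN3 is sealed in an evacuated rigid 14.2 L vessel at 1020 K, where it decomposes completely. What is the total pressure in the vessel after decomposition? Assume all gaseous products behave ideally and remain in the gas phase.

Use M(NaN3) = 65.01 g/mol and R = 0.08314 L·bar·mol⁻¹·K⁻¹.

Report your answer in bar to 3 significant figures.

n(NaN3) = 15.8 / 65.01 = 0.2430 mol
n(gas produced) = (3/2) × 0.2430 = 0.3645 mol
P = nRT/V = 0.3645 × 0.08314 × 1020 / 14.2 = 2.177 bar

2.18 bar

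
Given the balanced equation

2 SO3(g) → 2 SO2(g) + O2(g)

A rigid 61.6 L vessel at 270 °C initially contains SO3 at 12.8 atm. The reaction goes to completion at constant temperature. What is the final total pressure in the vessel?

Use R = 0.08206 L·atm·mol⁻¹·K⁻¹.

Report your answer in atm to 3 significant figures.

19.2 atm

Since T and V are fixed, P_final/P_initial = n_final/n_initial = 3/2.
P_final = (3/2) × 12.8 = 19.20 atm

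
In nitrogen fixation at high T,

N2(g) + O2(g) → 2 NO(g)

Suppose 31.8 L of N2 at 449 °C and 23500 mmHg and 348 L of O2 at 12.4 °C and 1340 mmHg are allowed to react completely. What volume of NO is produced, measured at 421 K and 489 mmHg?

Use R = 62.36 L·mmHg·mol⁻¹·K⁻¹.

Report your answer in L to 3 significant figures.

n(N2) = PV/RT = (23500 × 31.8) / (62.36 × 722.15) = 16.59 mol
n(O2) = PV/RT = (1340 × 348) / (62.36 × 285.55) = 26.19 mol
For 16.59 mol N2, stoichiometry requires (1/1) × 16.59 = 16.59 mol O2; 26.19 mol is available, so N2 is limiting.
n(NO) = (2/1) × 16.59 = 33.18 mol
V(NO) = nRT/P = 33.18 × 62.36 × 421 / 489 = 1781 L

1780 L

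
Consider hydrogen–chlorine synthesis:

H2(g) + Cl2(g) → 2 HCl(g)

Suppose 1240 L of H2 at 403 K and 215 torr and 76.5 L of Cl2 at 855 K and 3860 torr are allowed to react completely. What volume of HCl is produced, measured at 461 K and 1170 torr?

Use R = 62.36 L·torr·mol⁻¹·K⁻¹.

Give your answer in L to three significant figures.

272 L

n(H2) = PV/RT = (215 × 1240) / (62.36 × 403) = 10.61 mol
n(Cl2) = PV/RT = (3860 × 76.5) / (62.36 × 855) = 5.538 mol
For 10.61 mol H2, stoichiometry requires (1/1) × 10.61 = 10.61 mol Cl2; 5.538 mol is available, so Cl2 is limiting.
n(HCl) = (2/1) × 5.538 = 11.08 mol
V(HCl) = nRT/P = 11.08 × 62.36 × 461 / 1170 = 272.2 L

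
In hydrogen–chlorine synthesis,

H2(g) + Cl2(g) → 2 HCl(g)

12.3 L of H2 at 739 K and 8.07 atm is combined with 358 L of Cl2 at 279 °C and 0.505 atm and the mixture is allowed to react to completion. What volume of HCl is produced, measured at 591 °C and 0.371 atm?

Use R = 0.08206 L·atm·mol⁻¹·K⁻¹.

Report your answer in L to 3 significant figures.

n(H2) = PV/RT = (8.07 × 12.3) / (0.08206 × 739) = 1.637 mol
n(Cl2) = PV/RT = (0.505 × 358) / (0.08206 × 552.15) = 3.990 mol
For 1.637 mol H2, stoichiometry requires (1/1) × 1.637 = 1.637 mol Cl2; 3.990 mol is available, so H2 is limiting.
n(HCl) = (2/1) × 1.637 = 3.274 mol
V(HCl) = nRT/P = 3.274 × 0.08206 × 864.15 / 0.371 = 625.8 L

626 L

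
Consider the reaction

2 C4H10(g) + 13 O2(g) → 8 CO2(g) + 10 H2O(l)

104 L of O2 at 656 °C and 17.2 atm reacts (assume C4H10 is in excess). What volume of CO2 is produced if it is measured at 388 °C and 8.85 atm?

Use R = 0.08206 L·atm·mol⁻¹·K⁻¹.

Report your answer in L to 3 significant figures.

n(O2) = PV/RT = (17.2 × 104) / (0.08206 × 929.15) = 23.46 mol
n(CO2) = (8/13) × 23.46 = 14.44 mol
V = nRT/P = 14.44 × 0.08206 × 661.15 / 8.85 = 88.52 L

88.5 L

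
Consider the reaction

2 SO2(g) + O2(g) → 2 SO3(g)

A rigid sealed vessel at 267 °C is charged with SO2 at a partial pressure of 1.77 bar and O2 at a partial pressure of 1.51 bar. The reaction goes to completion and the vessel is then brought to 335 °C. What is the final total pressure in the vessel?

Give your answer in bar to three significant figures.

At constant V, partial pressures at 267 °C are proportional to moles, so apply stoichiometry directly to pressures.
P(O2) required for 1.77 bar of SO2 = (1/2) × 1.77 = 0.8850 bar; available 1.51 bar, so SO2 is limiting.
P(O2) remaining = 1.51 − (1/2) × 1.77 = 0.6250 bar
P(gaseous products) = (2)/2 × 1.77 = 1.770 bar
P_total at 267 °C = 0.6250 + 1.770 = 2.395 bar
Scaling to 335 °C: P = 2.395 × 608.15/540.15 = 2.697 bar

2.70 bar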